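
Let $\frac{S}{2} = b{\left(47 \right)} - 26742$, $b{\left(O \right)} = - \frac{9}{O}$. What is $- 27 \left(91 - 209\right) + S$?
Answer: $- \frac{2364024}{47} \approx -50298.0$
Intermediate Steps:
$S = - \frac{2513766}{47}$ ($S = 2 \left(- \frac{9}{47} - 26742\right) = 2 \left(- \frac{1256883}{47}\right) = - \frac{2513766}{47} \approx -53484.0$)
$- 27 \left(91 - 209\right) + S = - 27 \left(91 - 209\right) - \frac{2513766}{47} = \left(-27\right) \left(-118\right) - \frac{2513766}{47} = 3186 - \frac{2513766}{47} = - \frac{2364024}{47}$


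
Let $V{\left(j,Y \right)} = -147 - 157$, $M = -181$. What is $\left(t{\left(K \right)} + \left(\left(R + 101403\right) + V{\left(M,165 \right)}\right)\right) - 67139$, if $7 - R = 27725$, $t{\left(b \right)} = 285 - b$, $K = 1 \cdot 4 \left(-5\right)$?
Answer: $6547$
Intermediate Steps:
$K = -20$ ($K = 4 \left(-5\right) = -20$)
$V{\left(j,Y \right)} = -304$ ($V{\left(j,Y \right)} = -147 - 157 = -304$)
$R = -27718$ ($R = 7 - 27725 = -27718$)
$\left(t{\left(K \right)} + \left(\left(R + 101403\right) + V{\left(M,165 \right)}\right)\right) - 67139 = \left(\left(285 - -20\right) + \left(\left(-27718 + 101403\right) - 304\right)\right) - 67139 = \left(\left(285 + 20\right) + \left(73685 - 304\right)\right) - 67139 = \left(305 + 73381\right) - 67139 = 73686 - 67139 = 6547$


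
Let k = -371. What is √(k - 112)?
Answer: I*√483 ≈ 21.977*I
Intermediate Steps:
√(k - 112) = √(-371 - 112) = √(-483) = I*√483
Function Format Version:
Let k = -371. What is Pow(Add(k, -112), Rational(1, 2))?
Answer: Mul(I, Pow(483, Rational(1, 2))) ≈ Mul(21.977, I)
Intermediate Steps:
Pow(Add(k, -112), Rational(1, 2)) = Pow(Add(-371, -112), Rational(1, 2)) = Pow(-483, Rational(1, 2)) = Mul(I, Pow(483, Rational(1, 2)))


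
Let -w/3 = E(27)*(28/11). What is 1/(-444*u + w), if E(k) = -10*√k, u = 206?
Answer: -461131/42176091984 - 385*√3/14058697328 ≈ -1.0981e-5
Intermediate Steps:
w = 2520*√3/11 (w = -3*(-30*√3)*28/11 = -(-2520)*√3/11 = 2520*√3/11 ≈ 396.80)
1/(-444*u + w) = 1/(-444*206 + 2520*√3/11) = 1/(-91464 + 2520*√3/11)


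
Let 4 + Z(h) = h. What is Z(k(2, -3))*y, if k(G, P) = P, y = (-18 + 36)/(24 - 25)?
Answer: 126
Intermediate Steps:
y = -18 (y = 18/(-1) = 18*(-1) = -18)
Z(h) = -4 + h
Z(k(2, -3))*y = (-4 - 3)*(-18) = -7*(-18) = 126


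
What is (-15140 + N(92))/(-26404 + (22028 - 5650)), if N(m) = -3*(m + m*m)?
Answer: 20404/5013 ≈ 4.0702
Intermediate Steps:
N(m) = -3*m - 3*m² (N(m) = -3*(m + m²) = -3*m - 3*m²)
(-15140 + N(92))/(-26404 + (22028 - 5650)) = (-15140 - 3*92*(1 + 92))/(-26404 + (22028 - 5650)) = (-15140 - 3*92*93)/(-26404 + 16378) = (-15140 - 25668)/(-10026) = -40808*(-1/10026) = 20404/5013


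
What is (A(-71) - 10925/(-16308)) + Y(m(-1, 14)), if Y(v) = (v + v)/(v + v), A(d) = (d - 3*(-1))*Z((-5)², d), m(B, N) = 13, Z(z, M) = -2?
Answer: 2245121/16308 ≈ 137.67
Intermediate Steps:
A(d) = -6 - 2*d (A(d) = (d - 3*(-1))*(-2) = (d + 3)*(-2) = (3 + d)*(-2) = -6 - 2*d)
Y(v) = 1 (Y(v) = (2*v)/((2*v)) = (2*v)*(1/(2*v)) = 1)
(A(-71) - 10925/(-16308)) + Y(m(-1, 14)) = ((-6 - 2*(-71)) - 10925/(-16308)) + 1 = ((-6 + 142) - 10925*(-1/16308)) + 1 = (136 + 10925/16308) + 1 = 2228813/16308 + 1 = 2245121/16308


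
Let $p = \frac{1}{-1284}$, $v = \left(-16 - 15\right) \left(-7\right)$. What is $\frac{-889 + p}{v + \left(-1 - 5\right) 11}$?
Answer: $- \frac{1141477}{193884} \approx -5.8874$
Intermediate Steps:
$v = 217$ ($v = \left(-31\right) \left(-7\right) = 217$)
$p = - \frac{1}{1284} \approx -0.00077882$
$\frac{-889 + p}{v + \left(-1 - 5\right) 11} = \frac{-889 - \frac{1}{1284}}{217 + \left(-1 - 5\right) 11} = - \frac{1141477}{1284 \left(217 - 66\right)} = - \frac{1141477}{1284 \cdot 151} = \left(- \frac{1141477}{1284}\right) \frac{1}{151} = - \frac{1141477}{193884}$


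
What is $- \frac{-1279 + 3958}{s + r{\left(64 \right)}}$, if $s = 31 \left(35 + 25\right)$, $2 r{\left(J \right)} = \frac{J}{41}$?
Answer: $- \frac{109839}{76292} \approx -1.4397$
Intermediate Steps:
$r{\left(J \right)} = \frac{J}{82}$ ($r{\left(J \right)} = \frac{J \frac{1}{41}}{2} = \frac{\frac{1}{41} J}{2} = \frac{J}{82}$)
$s = 1860$ ($s = 31 \cdot 60 = 1860$)
$- \frac{-1279 + 3958}{s + r{\left(64 \right)}} = - \frac{-1279 + 3958}{1860 + \frac{1}{82} \cdot 64} = - \frac{2679}{1860 + \frac{32}{41}} = - \frac{2679}{\frac{76292}{41}} = - \frac{2679 \cdot 41}{76292} = \left(-1\right) \frac{109839}{76292} = - \frac{109839}{76292}$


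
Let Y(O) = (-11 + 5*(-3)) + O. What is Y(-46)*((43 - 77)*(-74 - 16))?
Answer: -220320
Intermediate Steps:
Y(O) = -26 + O (Y(O) = (-11 - 15) + O = -26 + O)
Y(-46)*((43 - 77)*(-74 - 16)) = (-26 - 46)*((43 - 77)*(-74 - 16)) = -(-2448)*(-90) = -72*3060 = -220320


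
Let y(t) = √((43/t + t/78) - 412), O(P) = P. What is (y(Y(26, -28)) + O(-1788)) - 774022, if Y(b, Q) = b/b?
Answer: -775810 + I*√2244918/78 ≈ -7.7581e+5 + 19.209*I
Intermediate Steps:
Y(b, Q) = 1
y(t) = √(-412 + 43/t + t/78) (y(t) = √((43/t + t*(1/78)) - 412) = √((43/t + t/78) - 412) = √(-412 + 43/t + t/78))
(y(Y(26, -28)) + O(-1788)) - 774022 = (√(-2506608 + 78*1 + 261612/1)/78 - 1788) - 774022 = (√(-2506608 + 78 + 261612*1)/78 - 1788) - 774022 = (√(-2506608 + 78 + 261612)/78 - 1788) - 774022 = (√(-2244918)/78 - 1788) - 774022 = ((I*√2244918)/78 - 1788) - 774022 = (I*√2244918/78 - 1788) - 774022 = (-1788 + I*√2244918/78) - 774022 = -775810 + I*√2244918/78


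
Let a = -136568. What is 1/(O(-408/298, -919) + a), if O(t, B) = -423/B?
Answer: -919/125505569 ≈ -7.3224e-6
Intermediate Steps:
1/(O(-408/298, -919) + a) = 1/(-423/(-919) - 136568) = 1/(-423*(-1/919) - 136568) = 1/(423/919 - 136568) = 1/(-125505569/919) = -919/125505569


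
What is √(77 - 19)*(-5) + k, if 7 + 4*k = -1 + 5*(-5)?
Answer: -33/4 - 5*√58 ≈ -46.329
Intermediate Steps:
k = -33/4 (k = -7/4 + (-1 + 5*(-5))/4 = -7/4 + (-1 - 25)/4 = -7/4 + (¼)*(-26) = -7/4 - 13/2 = -33/4 ≈ -8.2500)
√(77 - 19)*(-5) + k = √(77 - 19)*(-5) - 33/4 = √58*(-5) - 33/4 = -5*√58 - 33/4 = -33/4 - 5*√58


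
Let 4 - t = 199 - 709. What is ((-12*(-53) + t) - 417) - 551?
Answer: 182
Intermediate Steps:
t = 514 (t = 4 - (199 - 709) = 4 - 1*(-510) = 4 + 510 = 514)
((-12*(-53) + t) - 417) - 551 = ((-12*(-53) + 514) - 417) - 551 = ((636 + 514) - 417) - 551 = (1150 - 417) - 551 = 733 - 551 = 182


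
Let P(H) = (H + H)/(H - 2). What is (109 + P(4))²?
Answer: 12769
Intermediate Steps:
P(H) = 2*H/(-2 + H) (P(H) = (2*H)/(-2 + H) = 2*H/(-2 + H))
(109 + P(4))² = (109 + 2*4/(-2 + 4))² = (109 + 2*4/2)² = (109 + 2*4*(½))² = (109 + 4)² = 113² = 12769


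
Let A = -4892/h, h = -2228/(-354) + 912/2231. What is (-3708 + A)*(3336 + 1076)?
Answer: -25911600704808/1323379 ≈ -1.9580e+7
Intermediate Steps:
h = 2646758/394887 (h = -2228*(-1/354) + 912*(1/2231) = 1114/177 + 912/2231 = 2646758/394887 ≈ 6.7026)
A = -965893602/1323379 (A = -4892/2646758/394887 = -4892*394887/2646758 = -965893602/1323379 ≈ -729.87)
(-3708 + A)*(3336 + 1076) = (-3708 - 965893602/1323379)*(3336 + 1076) = -5872982934/1323379*4412 = -25911600704808/1323379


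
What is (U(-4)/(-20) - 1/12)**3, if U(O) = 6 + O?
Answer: -1331/216000 ≈ -0.0061620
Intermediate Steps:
(U(-4)/(-20) - 1/12)**3 = ((6 - 4)/(-20) - 1/12)**3 = (2*(-1/20) - 1*1/12)**3 = (-1/10 - 1/12)**3 = (-11/60)**3 = -1331/216000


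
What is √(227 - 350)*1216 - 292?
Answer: -292 + 1216*I*√123 ≈ -292.0 + 13486.0*I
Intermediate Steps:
√(227 - 350)*1216 - 292 = √(-123)*1216 - 292 = (I*√123)*1216 - 292 = 1216*I*√123 - 292 = -292 + 1216*I*√123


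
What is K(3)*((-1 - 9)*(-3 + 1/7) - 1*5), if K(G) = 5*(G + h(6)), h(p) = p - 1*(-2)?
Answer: 9075/7 ≈ 1296.4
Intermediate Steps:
h(p) = 2 + p (h(p) = p + 2 = 2 + p)
K(G) = 40 + 5*G (K(G) = 5*(G + (2 + 6)) = 5*(G + 8) = 5*(8 + G) = 40 + 5*G)
K(3)*((-1 - 9)*(-3 + 1/7) - 1*5) = (40 + 5*3)*((-1 - 9)*(-3 + 1/7) - 1*5) = (40 + 15)*(-10*(-3 + ⅐) - 5) = 55*(-10*(-20/7) - 5) = 55*(200/7 - 5) = 55*(165/7) = 9075/7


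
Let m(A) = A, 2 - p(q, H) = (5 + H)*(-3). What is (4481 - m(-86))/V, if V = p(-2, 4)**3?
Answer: 4567/24389 ≈ 0.18726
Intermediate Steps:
p(q, H) = 17 + 3*H (p(q, H) = 2 - (5 + H)*(-3) = 2 - (-15 - 3*H) = 2 + (15 + 3*H) = 17 + 3*H)
V = 24389 (V = (17 + 3*4)**3 = (17 + 12)**3 = 29**3 = 24389)
(4481 - m(-86))/V = (4481 - 1*(-86))/24389 = (4481 + 86)*(1/24389) = 4567*(1/24389) = 4567/24389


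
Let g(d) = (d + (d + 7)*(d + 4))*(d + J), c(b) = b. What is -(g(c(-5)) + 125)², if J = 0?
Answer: -25600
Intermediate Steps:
g(d) = d*(d + (4 + d)*(7 + d)) (g(d) = (d + (d + 7)*(d + 4))*(d + 0) = (d + (7 + d)*(4 + d))*d = (d + (4 + d)*(7 + d))*d = d*(d + (4 + d)*(7 + d)))
-(g(c(-5)) + 125)² = -(-5*(28 + (-5)² + 12*(-5)) + 125)² = -(-5*(28 + 25 - 60) + 125)² = -(-5*(-7) + 125)² = -(35 + 125)² = -1*160² = -1*25600 = -25600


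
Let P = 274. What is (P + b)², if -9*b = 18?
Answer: 73984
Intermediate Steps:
b = -2 (b = -⅑*18 = -2)
(P + b)² = (274 - 2)² = 272² = 73984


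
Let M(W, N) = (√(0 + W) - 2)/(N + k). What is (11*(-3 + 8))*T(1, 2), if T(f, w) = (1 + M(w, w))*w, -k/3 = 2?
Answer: 165 - 55*√2/2 ≈ 126.11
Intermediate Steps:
k = -6 (k = -3*2 = -6)
M(W, N) = (-2 + √W)/(-6 + N) (M(W, N) = (√(0 + W) - 2)/(N - 6) = (√W - 2)/(-6 + N) = (-2 + √W)/(-6 + N))
T(f, w) = w*(1 + (-2 + √w)/(-6 + w)) (T(f, w) = (1 + (-2 + √w)/(-6 + w))*w = w*(1 + (-2 + √w)/(-6 + w)))
(11*(-3 + 8))*T(1, 2) = (11*(-3 + 8))*(2*(-8 + 2 + √2)/(-6 + 2)) = (11*5)*(2*(-6 + √2)/(-4)) = 55*(2*(-¼)*(-6 + √2)) = 55*(3 - √2/2) = 165 - 55*√2/2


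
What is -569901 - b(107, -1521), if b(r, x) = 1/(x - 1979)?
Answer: -1994653499/3500 ≈ -5.6990e+5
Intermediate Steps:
b(r, x) = 1/(-1979 + x)
-569901 - b(107, -1521) = -569901 - 1/(-1979 - 1521) = -569901 - 1/(-3500) = -569901 - 1*(-1/3500) = -569901 + 1/3500 = -1994653499/3500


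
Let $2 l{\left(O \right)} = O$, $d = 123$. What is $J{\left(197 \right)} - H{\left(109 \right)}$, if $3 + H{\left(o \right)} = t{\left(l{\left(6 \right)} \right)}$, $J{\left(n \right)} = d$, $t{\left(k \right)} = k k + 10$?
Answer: $107$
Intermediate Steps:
$l{\left(O \right)} = \frac{O}{2}$
$t{\left(k \right)} = 10 + k^{2}$ ($t{\left(k \right)} = k^{2} + 10 = 10 + k^{2}$)
$J{\left(n \right)} = 123$
$H{\left(o \right)} = 16$ ($H{\left(o \right)} = -3 + \left(10 + \left(\frac{1}{2} \cdot 6\right)^{2}\right) = -3 + \left(10 + 3^{2}\right) = -3 + \left(10 + 9\right) = -3 + 19 = 16$)
$J{\left(197 \right)} - H{\left(109 \right)} = 123 - 16 = 107$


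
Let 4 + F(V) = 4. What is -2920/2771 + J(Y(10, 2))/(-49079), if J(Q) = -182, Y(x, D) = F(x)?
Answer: -8400374/7999877 ≈ -1.0501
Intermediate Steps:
F(V) = 0 (F(V) = -4 + 4 = 0)
Y(x, D) = 0
-2920/2771 + J(Y(10, 2))/(-49079) = -2920/2771 - 182/(-49079) = -2920*1/2771 - 182*(-1/49079) = -2920/2771 + 182/49079 = -8400374/7999877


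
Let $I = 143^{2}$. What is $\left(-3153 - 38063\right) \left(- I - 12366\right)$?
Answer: $1352503040$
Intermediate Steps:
$I = 20449$
$\left(-3153 - 38063\right) \left(- I - 12366\right) = \left(-3153 - 38063\right) \left(\left(-1\right) 20449 - 12366\right) = - 41216 \left(-20449 - 12366\right) = \left(-41216\right) \left(-32815\right) = 1352503040$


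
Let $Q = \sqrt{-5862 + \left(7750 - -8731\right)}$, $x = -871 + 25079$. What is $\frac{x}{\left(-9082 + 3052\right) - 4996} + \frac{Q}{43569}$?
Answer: $- \frac{12104}{5513} + \frac{\sqrt{10619}}{43569} \approx -2.1932$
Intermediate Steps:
$x = 24208$
$Q = \sqrt{10619}$ ($Q = \sqrt{-5862 + \left(7750 + 8731\right)} = \sqrt{-5862 + 16481} = \sqrt{10619} \approx 103.05$)
$\frac{x}{\left(-9082 + 3052\right) - 4996} + \frac{Q}{43569} = \frac{24208}{\left(-9082 + 3052\right) - 4996} + \frac{\sqrt{10619}}{43569} = \frac{24208}{-6030 - 4996} + \sqrt{10619} \cdot \frac{1}{43569} = \frac{24208}{-11026} + \frac{\sqrt{10619}}{43569} = 24208 \left(- \frac{1}{11026}\right) + \frac{\sqrt{10619}}{43569} = - \frac{12104}{5513} + \frac{\sqrt{10619}}{43569}$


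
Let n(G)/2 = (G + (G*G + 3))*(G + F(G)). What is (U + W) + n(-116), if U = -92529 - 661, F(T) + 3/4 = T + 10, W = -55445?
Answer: -12185883/2 ≈ -6.0929e+6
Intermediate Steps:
F(T) = 37/4 + T (F(T) = -¾ + (T + 10) = -¾ + (10 + T) = 37/4 + T)
U = -93190
n(G) = 2*(37/4 + 2*G)*(3 + G + G²) (n(G) = 2*((G + (G*G + 3))*(G + (37/4 + G))) = 2*((G + (G² + 3))*(37/4 + 2*G)) = 2*((G + (3 + G²))*(37/4 + 2*G)) = 2*((3 + G + G²)*(37/4 + 2*G)) = 2*((37/4 + 2*G)*(3 + G + G²)) = 2*(37/4 + 2*G)*(3 + G + G²))
(U + W) + n(-116) = (-93190 - 55445) + (111/2 + 4*(-116)³ + (45/2)*(-116)² + (61/2)*(-116)) = -148635 + (111/2 + 4*(-1560896) + (45/2)*13456 - 3538) = -148635 + (111/2 - 6243584 + 302760 - 3538) = -148635 - 11888613/2 = -12185883/2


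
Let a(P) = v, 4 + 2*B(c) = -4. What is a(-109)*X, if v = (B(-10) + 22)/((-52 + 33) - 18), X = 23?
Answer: -414/37 ≈ -11.189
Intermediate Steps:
B(c) = -4 (B(c) = -2 + (1/2)*(-4) = -2 - 2 = -4)
v = -18/37 (v = (-4 + 22)/((-52 + 33) - 18) = 18/(-19 - 18) = 18/(-37) = 18*(-1/37) = -18/37 ≈ -0.48649)
a(P) = -18/37
a(-109)*X = -18/37*23 = -414/37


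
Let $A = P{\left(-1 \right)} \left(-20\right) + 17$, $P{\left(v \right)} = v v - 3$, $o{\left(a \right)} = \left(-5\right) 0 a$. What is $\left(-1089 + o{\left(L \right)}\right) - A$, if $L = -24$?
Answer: $-1146$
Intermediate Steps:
$o{\left(a \right)} = 0$ ($o{\left(a \right)} = 0 a = 0$)
$P{\left(v \right)} = -3 + v^{2}$ ($P{\left(v \right)} = v^{2} - 3 = -3 + v^{2}$)
$A = 57$ ($A = \left(-3 + \left(-1\right)^{2}\right) \left(-20\right) + 17 = \left(-3 + 1\right) \left(-20\right) + 17 = \left(-2\right) \left(-20\right) + 17 = 40 + 17 = 57$)
$\left(-1089 + o{\left(L \right)}\right) - A = \left(-1089 + 0\right) - 57 = -1089 - 57 = -1146$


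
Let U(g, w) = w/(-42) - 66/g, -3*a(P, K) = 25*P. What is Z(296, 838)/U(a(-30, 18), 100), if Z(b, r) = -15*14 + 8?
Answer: 530250/6943 ≈ 76.372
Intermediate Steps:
a(P, K) = -25*P/3
Z(b, r) = -202 (Z(b, r) = -210 + 8 = -202)
U(g, w) = -66/g - w/42 (U(g, w) = w*(-1/42) - 66/g = -w/42 - 66/g = -66/g - w/42)
Z(296, 838)/U(a(-30, 18), 100) = -202/(-66/((-25/3*(-30))) - 1/42*100) = -202/(-66/250 - 50/21) = -202/(-66*1/250 - 50/21) = -202/(-33/125 - 50/21) = -202/(-6943/2625) = -202*(-2625/6943) = 530250/6943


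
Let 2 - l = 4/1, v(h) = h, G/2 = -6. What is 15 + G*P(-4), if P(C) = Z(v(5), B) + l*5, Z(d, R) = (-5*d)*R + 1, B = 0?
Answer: 123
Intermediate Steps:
G = -12 (G = 2*(-6) = -12)
Z(d, R) = 1 - 5*R*d (Z(d, R) = -5*R*d + 1 = 1 - 5*R*d)
l = -2 (l = 2 - 4/1 = 2 - 4 = -2)
P(C) = -9 (P(C) = (1 - 5*0*5) - 2*5 = (1 + 0) - 10 = 1 - 10 = -9)
15 + G*P(-4) = 15 - 12*(-9) = 15 + 108 = 123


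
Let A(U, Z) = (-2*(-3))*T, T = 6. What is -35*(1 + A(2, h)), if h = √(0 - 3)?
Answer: -1295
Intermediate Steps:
h = I*√3 (h = √(-3) = I*√3 ≈ 1.732*I)
A(U, Z) = 36 (A(U, Z) = -2*(-3)*6 = 6*6 = 36)
-35*(1 + A(2, h)) = -35*(1 + 36) = -35*37 = -1295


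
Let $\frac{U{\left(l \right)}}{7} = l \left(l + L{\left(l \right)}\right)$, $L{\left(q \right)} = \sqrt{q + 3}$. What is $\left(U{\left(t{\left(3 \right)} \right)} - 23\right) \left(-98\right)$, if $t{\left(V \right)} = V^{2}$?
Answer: $-53312 - 12348 \sqrt{3} \approx -74699.0$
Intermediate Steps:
$L{\left(q \right)} = \sqrt{3 + q}$
$U{\left(l \right)} = 7 l \left(l + \sqrt{3 + l}\right)$
$\left(U{\left(t{\left(3 \right)} \right)} - 23\right) \left(-98\right) = \left(7 \cdot 3^{2} \left(3^{2} + \sqrt{3 + 3^{2}}\right) - 23\right) \left(-98\right) = \left(7 \cdot 9 \left(9 + \sqrt{3 + 9}\right) - 23\right) \left(-98\right) = \left(7 \cdot 9 \left(9 + \sqrt{12}\right) - 23\right) \left(-98\right) = \left(7 \cdot 9 \left(9 + 2 \sqrt{3}\right) - 23\right) \left(-98\right) = \left(\left(567 + 126 \sqrt{3}\right) - 23\right) \left(-98\right) = \left(544 + 126 \sqrt{3}\right) \left(-98\right) = -53312 - 12348 \sqrt{3}$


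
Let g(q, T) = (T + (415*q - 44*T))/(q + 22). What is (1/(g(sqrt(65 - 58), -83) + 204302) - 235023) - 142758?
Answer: -7533163504511898959/19940556842746 - 5561*sqrt(7)/19940556842746 ≈ -3.7778e+5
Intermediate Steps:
g(q, T) = (-43*T + 415*q)/(22 + q) (g(q, T) = (T + (-44*T + 415*q))/(22 + q) = (-43*T + 415*q)/(22 + q))
(1/(g(sqrt(65 - 58), -83) + 204302) - 235023) - 142758 = (1/((-43*(-83) + 415*sqrt(65 - 58))/(22 + sqrt(65 - 58)) + 204302) - 235023) - 142758 = (1/((3569 + 415*sqrt(7))/(22 + sqrt(7)) + 204302) - 235023) - 142758 = (1/(204302 + (3569 + 415*sqrt(7))/(22 + sqrt(7))) - 235023) - 142758 = (-235023 + 1/(204302 + (3569 + 415*sqrt(7))/(22 + sqrt(7)))) - 142758 = -377781 + 1/(204302 + (3569 + 415*sqrt(7))/(22 + sqrt(7)))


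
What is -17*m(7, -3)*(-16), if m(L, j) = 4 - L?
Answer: -816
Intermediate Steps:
-17*m(7, -3)*(-16) = -17*(4 - 1*7)*(-16) = -17*(4 - 7)*(-16) = -17*(-3)*(-16) = 51*(-16) = -816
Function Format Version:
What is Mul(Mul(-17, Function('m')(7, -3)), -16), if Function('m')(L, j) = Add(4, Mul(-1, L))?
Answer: -816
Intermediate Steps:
Mul(Mul(-17, Function('m')(7, -3)), -16) = Mul(Mul(-17, Add(4, Mul(-1, 7))), -16) = Mul(Mul(-17, Add(4, -7)), -16) = Mul(Mul(-17, -3), -16) = Mul(51, -16) = -816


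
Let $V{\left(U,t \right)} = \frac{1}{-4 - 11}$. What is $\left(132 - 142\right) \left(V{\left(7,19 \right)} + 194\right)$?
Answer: $- \frac{5818}{3} \approx -1939.3$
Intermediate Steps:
$V{\left(U,t \right)} = - \frac{1}{15}$ ($V{\left(U,t \right)} = \frac{1}{-15} = - \frac{1}{15}$)
$\left(132 - 142\right) \left(V{\left(7,19 \right)} + 194\right) = \left(132 - 142\right) \left(- \frac{1}{15} + 194\right) = \left(-10\right) \frac{2909}{15} = - \frac{5818}{3}$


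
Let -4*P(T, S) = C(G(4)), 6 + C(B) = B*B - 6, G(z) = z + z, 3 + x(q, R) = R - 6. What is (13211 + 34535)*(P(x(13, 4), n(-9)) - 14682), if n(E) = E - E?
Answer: -701627470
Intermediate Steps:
x(q, R) = -9 + R (x(q, R) = -3 + (R - 6) = -3 + (-6 + R) = -9 + R)
n(E) = 0
G(z) = 2*z
C(B) = -12 + B² (C(B) = -6 + (B*B - 6) = -6 + (B² - 6) = -6 + (-6 + B²) = -12 + B²)
P(T, S) = -13 (P(T, S) = -(-12 + (2*4)²)/4 = -(-12 + 8²)/4 = -(-12 + 64)/4 = -¼*52 = -13)
(13211 + 34535)*(P(x(13, 4), n(-9)) - 14682) = (13211 + 34535)*(-13 - 14682) = 47746*(-14695) = -701627470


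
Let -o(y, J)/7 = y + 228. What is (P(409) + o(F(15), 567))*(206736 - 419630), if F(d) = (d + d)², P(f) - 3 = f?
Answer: 1593298696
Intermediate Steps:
P(f) = 3 + f
F(d) = 4*d² (F(d) = (2*d)² = 4*d²)
o(y, J) = -1596 - 7*y (o(y, J) = -7*(y + 228) = -7*(228 + y) = -1596 - 7*y)
(P(409) + o(F(15), 567))*(206736 - 419630) = ((3 + 409) + (-1596 - 28*15²))*(206736 - 419630) = (412 + (-1596 - 28*225))*(-212894) = (412 + (-1596 - 7*900))*(-212894) = (412 + (-1596 - 6300))*(-212894) = (412 - 7896)*(-212894) = -7484*(-212894) = 1593298696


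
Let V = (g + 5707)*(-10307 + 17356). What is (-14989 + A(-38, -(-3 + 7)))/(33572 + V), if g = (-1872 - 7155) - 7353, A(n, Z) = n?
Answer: 15027/75200405 ≈ 0.00019983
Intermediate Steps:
g = -16380 (g = -9027 - 7353 = -16380)
V = -75233977 (V = (-16380 + 5707)*(-10307 + 17356) = -10673*7049 = -75233977)
(-14989 + A(-38, -(-3 + 7)))/(33572 + V) = (-14989 - 38)/(33572 - 75233977) = -15027/(-75200405) = -15027*(-1/75200405) = 15027/75200405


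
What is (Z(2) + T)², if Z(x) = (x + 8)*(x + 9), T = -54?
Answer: 3136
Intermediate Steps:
Z(x) = (8 + x)*(9 + x)
(Z(2) + T)² = ((72 + 2² + 17*2) - 54)² = ((72 + 4 + 34) - 54)² = (110 - 54)² = 56² = 3136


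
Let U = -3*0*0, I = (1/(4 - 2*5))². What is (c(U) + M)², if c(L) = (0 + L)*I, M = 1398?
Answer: 1954404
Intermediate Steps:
I = 1/36 (I = (1/(4 - 10))² = (1/(-6))² = (-⅙)² = 1/36 ≈ 0.027778)
U = 0 (U = 0*0 = 0)
c(L) = L/36 (c(L) = (0 + L)*(1/36) = L*(1/36) = L/36)
(c(U) + M)² = ((1/36)*0 + 1398)² = (0 + 1398)² = 1398² = 1954404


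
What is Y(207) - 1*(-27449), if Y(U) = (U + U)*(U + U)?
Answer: 198845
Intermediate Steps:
Y(U) = 4*U**2 (Y(U) = (2*U)*(2*U) = 4*U**2)
Y(207) - 1*(-27449) = 4*207**2 - 1*(-27449) = 4*42849 + 27449 = 171396 + 27449 = 198845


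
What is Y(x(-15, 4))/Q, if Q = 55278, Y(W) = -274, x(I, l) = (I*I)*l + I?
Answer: -137/27639 ≈ -0.0049568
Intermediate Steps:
x(I, l) = I + l*I² (x(I, l) = I²*l + I = l*I² + I = I + l*I²)
Y(x(-15, 4))/Q = -274/55278 = -274*1/55278 = -137/27639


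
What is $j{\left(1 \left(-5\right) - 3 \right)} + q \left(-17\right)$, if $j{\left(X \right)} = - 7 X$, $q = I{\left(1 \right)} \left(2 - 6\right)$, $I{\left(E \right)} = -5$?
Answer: $-284$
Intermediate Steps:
$q = 20$ ($q = - 5 \left(2 - 6\right) = \left(-5\right) \left(-4\right) = 20$)
$j{\left(1 \left(-5\right) - 3 \right)} + q \left(-17\right) = - 7 \left(1 \left(-5\right) - 3\right) + 20 \left(-17\right) = - 7 \left(-5 - 3\right) - 340 = \left(-7\right) \left(-8\right) - 340 = 56 - 340 = -284$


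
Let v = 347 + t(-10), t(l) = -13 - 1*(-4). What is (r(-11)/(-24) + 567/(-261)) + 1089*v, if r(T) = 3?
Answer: 85394491/232 ≈ 3.6808e+5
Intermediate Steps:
t(l) = -9 (t(l) = -13 + 4 = -9)
v = 338 (v = 347 - 9 = 338)
(r(-11)/(-24) + 567/(-261)) + 1089*v = (3/(-24) + 567/(-261)) + 1089*338 = (3*(-1/24) + 567*(-1/261)) + 368082 = (-⅛ - 63/29) + 368082 = -533/232 + 368082 = 85394491/232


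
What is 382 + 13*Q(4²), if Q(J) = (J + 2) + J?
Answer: 824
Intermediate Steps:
Q(J) = 2 + 2*J (Q(J) = (2 + J) + J = 2 + 2*J)
382 + 13*Q(4²) = 382 + 13*(2 + 2*4²) = 382 + 13*(2 + 2*16) = 382 + 13*(2 + 32) = 382 + 13*34 = 382 + 442 = 824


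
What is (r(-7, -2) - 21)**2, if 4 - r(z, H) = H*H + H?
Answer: 361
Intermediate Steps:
r(z, H) = 4 - H - H**2 (r(z, H) = 4 - (H*H + H) = 4 - (H**2 + H) = 4 - (H + H**2) = 4 + (-H - H**2) = 4 - H - H**2)
(r(-7, -2) - 21)**2 = ((4 - 1*(-2) - 1*(-2)**2) - 21)**2 = ((4 + 2 - 1*4) - 21)**2 = ((4 + 2 - 4) - 21)**2 = (2 - 21)**2 = (-19)**2 = 361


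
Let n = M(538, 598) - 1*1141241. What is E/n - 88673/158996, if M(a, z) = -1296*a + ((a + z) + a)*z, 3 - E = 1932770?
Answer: 233044170831/133149133252 ≈ 1.7502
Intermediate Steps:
E = -1932767 (E = 3 - 1*1932770 = 3 - 1932770 = -1932767)
M(a, z) = -1296*a + z*(z + 2*a) (M(a, z) = -1296*a + (z + 2*a)*z = -1296*a + z*(z + 2*a))
n = -837437 (n = (598² - 1296*538 + 2*538*598) - 1*1141241 = (357604 - 697248 + 643448) - 1141241 = 303804 - 1141241 = -837437)
E/n - 88673/158996 = -1932767/(-837437) - 88673/158996 = -1932767*(-1/837437) - 88673*1/158996 = 1932767/837437 - 88673/158996 = 233044170831/133149133252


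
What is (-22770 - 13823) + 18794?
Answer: -17799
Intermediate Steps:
(-22770 - 13823) + 18794 = -36593 + 18794 = -17799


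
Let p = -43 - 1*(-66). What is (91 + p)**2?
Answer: 12996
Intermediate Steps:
p = 23 (p = -43 + 66 = 23)
(91 + p)**2 = (91 + 23)**2 = 114**2 = 12996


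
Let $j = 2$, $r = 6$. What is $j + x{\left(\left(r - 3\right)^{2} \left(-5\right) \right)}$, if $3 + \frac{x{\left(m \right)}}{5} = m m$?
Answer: $10112$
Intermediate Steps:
$x{\left(m \right)} = -15 + 5 m^{2}$ ($x{\left(m \right)} = -15 + 5 m m = -15 + 5 m^{2}$)
$j + x{\left(\left(r - 3\right)^{2} \left(-5\right) \right)} = 2 - \left(15 - 5 \left(\left(6 - 3\right)^{2} \left(-5\right)\right)^{2}\right) = 2 - \left(15 - 5 \left(3^{2} \left(-5\right)\right)^{2}\right) = 2 - \left(15 - 5 \left(9 \left(-5\right)\right)^{2}\right) = 2 - \left(15 - 5 \left(-45\right)^{2}\right) = 2 + \left(-15 + 5 \cdot 2025\right) = 2 + \left(-15 + 10125\right) = 2 + 10110 = 10112$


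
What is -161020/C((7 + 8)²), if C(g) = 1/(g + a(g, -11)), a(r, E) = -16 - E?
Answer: -35424400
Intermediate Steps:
C(g) = 1/(-5 + g) (C(g) = 1/(g + (-16 - 1*(-11))) = 1/(g + (-16 + 11)) = 1/(g - 5) = 1/(-5 + g))
-161020/C((7 + 8)²) = -(-805100 + 161020*(7 + 8)²) = -161020/(1/(-5 + 15²)) = -161020/(1/(-5 + 225)) = -161020/(1/220) = -161020/1/220 = -161020*220 = -35424400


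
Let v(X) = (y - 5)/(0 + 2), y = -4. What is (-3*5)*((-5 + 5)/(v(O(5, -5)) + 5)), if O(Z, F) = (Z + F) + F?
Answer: 0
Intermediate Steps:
O(Z, F) = Z + 2*F (O(Z, F) = (F + Z) + F = Z + 2*F)
v(X) = -9/2 (v(X) = (-4 - 5)/(0 + 2) = -9/2)
(-3*5)*((-5 + 5)/(v(O(5, -5)) + 5)) = (-3*5)*((-5 + 5)/(-9/2 + 5)) = -0/1/2 = -0*2 = -15*0 = 0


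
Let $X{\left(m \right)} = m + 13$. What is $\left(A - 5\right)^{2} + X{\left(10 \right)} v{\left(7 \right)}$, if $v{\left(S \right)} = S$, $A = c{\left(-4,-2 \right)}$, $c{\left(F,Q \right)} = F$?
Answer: $242$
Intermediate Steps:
$X{\left(m \right)} = 13 + m$
$A = -4$
$\left(A - 5\right)^{2} + X{\left(10 \right)} v{\left(7 \right)} = \left(-4 - 5\right)^{2} + \left(13 + 10\right) 7 = \left(-9\right)^{2} + 23 \cdot 7 = 81 + 161 = 242$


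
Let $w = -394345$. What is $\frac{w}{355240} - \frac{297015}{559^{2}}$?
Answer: $- \frac{45747385709}{22201150088} \approx -2.0606$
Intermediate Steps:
$\frac{w}{355240} - \frac{297015}{559^{2}} = - \frac{394345}{355240} - \frac{297015}{559^{2}} = \left(-394345\right) \frac{1}{355240} - \frac{297015}{312481} = - \frac{78869}{71048} - \frac{297015}{312481} = - \frac{45747385709}{22201150088}$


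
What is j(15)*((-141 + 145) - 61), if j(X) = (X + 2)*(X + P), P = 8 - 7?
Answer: -15504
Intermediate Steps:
P = 1
j(X) = (1 + X)*(2 + X) (j(X) = (X + 2)*(X + 1) = (2 + X)*(1 + X) = (1 + X)*(2 + X))
j(15)*((-141 + 145) - 61) = (2 + 15**2 + 3*15)*((-141 + 145) - 61) = (2 + 225 + 45)*(4 - 61) = 272*(-57) = -15504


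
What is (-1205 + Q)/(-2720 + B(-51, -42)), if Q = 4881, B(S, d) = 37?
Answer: -3676/2683 ≈ -1.3701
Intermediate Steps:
(-1205 + Q)/(-2720 + B(-51, -42)) = (-1205 + 4881)/(-2720 + 37) = 3676/(-2683) = 3676*(-1/2683) = -3676/2683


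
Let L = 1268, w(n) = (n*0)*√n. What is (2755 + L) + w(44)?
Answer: 4023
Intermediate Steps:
w(n) = 0 (w(n) = 0*√n = 0)
(2755 + L) + w(44) = (2755 + 1268) + 0 = 4023 + 0 = 4023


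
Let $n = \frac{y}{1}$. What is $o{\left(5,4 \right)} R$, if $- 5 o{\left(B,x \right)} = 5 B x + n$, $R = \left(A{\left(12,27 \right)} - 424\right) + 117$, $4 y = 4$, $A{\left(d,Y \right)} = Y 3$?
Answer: $\frac{22826}{5} \approx 4565.2$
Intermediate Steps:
$A{\left(d,Y \right)} = 3 Y$
$y = 1$ ($y = \frac{1}{4} \cdot 4 = 1$)
$R = -226$ ($R = \left(3 \cdot 27 - 424\right) + 117 = \left(81 - 424\right) + 117 = -343 + 117 = -226$)
$n = 1$ ($n = 1 \cdot 1^{-1} = 1 \cdot 1 = 1$)
$o{\left(B,x \right)} = - \frac{1}{5} - B x$ ($o{\left(B,x \right)} = - \frac{5 B x + 1}{5} = - \frac{1 + 5 B x}{5} = - \frac{1}{5} - B x$)
$o{\left(5,4 \right)} R = \left(- \frac{1}{5} - 5 \cdot 4\right) \left(-226\right) = \left(- \frac{1}{5} - 20\right) \left(-226\right) = \left(- \frac{101}{5}\right) \left(-226\right) = \frac{22826}{5}$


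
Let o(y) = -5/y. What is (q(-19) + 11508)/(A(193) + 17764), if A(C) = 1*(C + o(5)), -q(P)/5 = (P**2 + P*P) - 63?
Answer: 8213/17956 ≈ 0.45740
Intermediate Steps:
q(P) = 315 - 10*P**2 (q(P) = -5*((P**2 + P*P) - 63) = -5*((P**2 + P**2) - 63) = -5*(2*P**2 - 63) = -5*(-63 + 2*P**2) = 315 - 10*P**2)
A(C) = -1 + C (A(C) = 1*(C - 5/5) = 1*(C - 5*1/5) = 1*(C - 1) = 1*(-1 + C) = -1 + C)
(q(-19) + 11508)/(A(193) + 17764) = ((315 - 10*(-19)**2) + 11508)/((-1 + 193) + 17764) = ((315 - 10*361) + 11508)/(192 + 17764) = ((315 - 3610) + 11508)/17956 = (-3295 + 11508)*(1/17956) = 8213*(1/17956) = 8213/17956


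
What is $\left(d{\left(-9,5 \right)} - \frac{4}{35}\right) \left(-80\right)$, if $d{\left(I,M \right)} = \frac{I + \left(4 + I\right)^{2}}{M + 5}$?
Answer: $- \frac{832}{7} \approx -118.86$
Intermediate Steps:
$d{\left(I,M \right)} = \frac{I + \left(4 + I\right)^{2}}{5 + M}$
$\left(d{\left(-9,5 \right)} - \frac{4}{35}\right) \left(-80\right) = \left(\frac{-9 + \left(4 - 9\right)^{2}}{5 + 5} - \frac{4}{35}\right) \left(-80\right) = \left(\frac{-9 + \left(-5\right)^{2}}{10} - \frac{4}{35}\right) \left(-80\right) = \left(\frac{-9 + 25}{10} - \frac{4}{35}\right) \left(-80\right) = \left(\frac{1}{10} \cdot 16 - \frac{4}{35}\right) \left(-80\right) = \left(\frac{8}{5} - \frac{4}{35}\right) \left(-80\right) = \frac{52}{35} \left(-80\right) = - \frac{832}{7}$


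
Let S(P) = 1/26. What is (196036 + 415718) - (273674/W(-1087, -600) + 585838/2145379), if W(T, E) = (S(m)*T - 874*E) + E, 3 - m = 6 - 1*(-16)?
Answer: 17872464993392848068/29215155498227 ≈ 6.1175e+5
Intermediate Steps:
m = -19 (m = 3 - (6 - 1*(-16)) = 3 - (6 + 16) = 3 - 1*22 = 3 - 22 = -19)
S(P) = 1/26
W(T, E) = -873*E + T/26 (W(T, E) = (T/26 - 874*E) + E = (-874*E + T/26) + E = -873*E + T/26)
(196036 + 415718) - (273674/W(-1087, -600) + 585838/2145379) = (196036 + 415718) - (273674/(-873*(-600) + (1/26)*(-1087)) + 585838/2145379) = 611754 - (273674/(523800 - 1087/26) + 585838*(1/2145379)) = 611754 - (273674/(13617713/26) + 585838/2145379) = 611754 - (273674*(26/13617713) + 585838/2145379) = 611754 - (7115524/13617713 + 585838/2145379) = 611754 - 1*23243269512090/29215155498227 = 611754 - 23243269512090/29215155498227 = 17872464993392848068/29215155498227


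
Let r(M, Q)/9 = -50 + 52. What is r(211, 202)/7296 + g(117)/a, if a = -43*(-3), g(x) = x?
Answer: 47553/52288 ≈ 0.90944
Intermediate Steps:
r(M, Q) = 18 (r(M, Q) = 9*(-50 + 52) = 9*2 = 18)
a = 129
r(211, 202)/7296 + g(117)/a = 18/7296 + 117/129 = 18*(1/7296) + 117*(1/129) = 3/1216 + 39/43 = 47553/52288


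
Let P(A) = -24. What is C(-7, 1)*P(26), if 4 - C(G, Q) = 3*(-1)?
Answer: -168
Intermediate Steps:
C(G, Q) = 7 (C(G, Q) = 4 - 3*(-1) = 4 - 1*(-3) = 4 + 3 = 7)
C(-7, 1)*P(26) = 7*(-24) = -168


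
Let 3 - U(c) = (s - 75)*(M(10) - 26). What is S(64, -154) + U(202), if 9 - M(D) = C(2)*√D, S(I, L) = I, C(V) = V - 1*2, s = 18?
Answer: -902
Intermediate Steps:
C(V) = -2 + V (C(V) = V - 2 = -2 + V)
M(D) = 9 (M(D) = 9 - (-2 + 2)*√D = 9 - 0*√D = 9 - 1*0 = 9 + 0 = 9)
U(c) = -966 (U(c) = 3 - (18 - 75)*(9 - 26) = 3 - (-57)*(-17) = 3 - 1*969 = 3 - 969 = -966)
S(64, -154) + U(202) = 64 - 966 = -902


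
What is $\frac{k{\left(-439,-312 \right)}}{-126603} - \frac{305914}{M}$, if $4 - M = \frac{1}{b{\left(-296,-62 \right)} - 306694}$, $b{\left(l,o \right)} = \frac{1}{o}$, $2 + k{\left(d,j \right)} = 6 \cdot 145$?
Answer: $- \frac{368222553164819311}{4814723357667} \approx -76479.0$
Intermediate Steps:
$k{\left(d,j \right)} = 868$ ($k{\left(d,j \right)} = -2 + 6 \cdot 145 = -2 + 870 = 868$)
$M = \frac{76060178}{19015029}$ ($M = 4 - \frac{1}{\frac{1}{-62} - 306694} = 4 - \frac{1}{- \frac{1}{62} - 306694} = 4 - \frac{1}{- \frac{19015029}{62}} = 4 - - \frac{62}{19015029} = 4 + \frac{62}{19015029} = \frac{76060178}{19015029} \approx 4.0$)
$\frac{k{\left(-439,-312 \right)}}{-126603} - \frac{305914}{M} = \frac{868}{-126603} - \frac{305914}{\frac{76060178}{19015029}} = 868 \left(- \frac{1}{126603}\right) - \frac{2908481790753}{38030089} = - \frac{868}{126603} - \frac{2908481790753}{38030089} = - \frac{368222553164819311}{4814723357667}$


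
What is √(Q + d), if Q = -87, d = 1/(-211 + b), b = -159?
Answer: I*√11910670/370 ≈ 9.3275*I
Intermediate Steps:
d = -1/370 (d = 1/(-211 - 159) = 1/(-370) = -1/370 ≈ -0.0027027)
√(Q + d) = √(-87 - 1/370) = √(-32191/370) = I*√11910670/370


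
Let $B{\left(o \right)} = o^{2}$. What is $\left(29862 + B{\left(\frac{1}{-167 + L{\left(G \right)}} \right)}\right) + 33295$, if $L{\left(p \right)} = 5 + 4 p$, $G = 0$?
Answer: $\frac{1657492309}{26244} \approx 63157.0$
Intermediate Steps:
$\left(29862 + B{\left(\frac{1}{-167 + L{\left(G \right)}} \right)}\right) + 33295 = \left(29862 + \left(\frac{1}{-167 + \left(5 + 4 \cdot 0\right)}\right)^{2}\right) + 33295 = \left(29862 + \left(\frac{1}{-167 + \left(5 + 0\right)}\right)^{2}\right) + 33295 = \left(29862 + \left(\frac{1}{-167 + 5}\right)^{2}\right) + 33295 = \left(29862 + \left(\frac{1}{-162}\right)^{2}\right) + 33295 = \left(29862 + \left(- \frac{1}{162}\right)^{2}\right) + 33295 = \left(29862 + \frac{1}{26244}\right) + 33295 = \frac{783698329}{26244} + 33295 = \frac{1657492309}{26244}$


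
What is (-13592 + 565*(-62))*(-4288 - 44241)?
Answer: 2359577038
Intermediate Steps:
(-13592 + 565*(-62))*(-4288 - 44241) = (-13592 - 35030)*(-48529) = -48622*(-48529) = 2359577038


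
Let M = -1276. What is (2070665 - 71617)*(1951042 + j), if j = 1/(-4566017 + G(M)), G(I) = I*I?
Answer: 11458245638318334408/2937841 ≈ 3.9002e+12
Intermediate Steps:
G(I) = I**2
j = -1/2937841 (j = 1/(-4566017 + (-1276)**2) = 1/(-4566017 + 1628176) = 1/(-2937841) = -1/2937841 ≈ -3.4039e-7)
(2070665 - 71617)*(1951042 + j) = (2070665 - 71617)*(1951042 - 1/2937841) = 1999048*(5731851180321/2937841) = 11458245638318334408/2937841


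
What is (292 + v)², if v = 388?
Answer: 462400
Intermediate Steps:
(292 + v)² = (292 + 388)² = 680² = 462400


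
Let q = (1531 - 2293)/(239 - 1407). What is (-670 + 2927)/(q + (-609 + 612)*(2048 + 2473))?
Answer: 1318088/7921173 ≈ 0.16640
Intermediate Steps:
q = 381/584 (q = -762/(-1168) = -762*(-1/1168) = 381/584 ≈ 0.65240)
(-670 + 2927)/(q + (-609 + 612)*(2048 + 2473)) = (-670 + 2927)/(381/584 + (-609 + 612)*(2048 + 2473)) = 2257/(381/584 + 3*4521) = 2257/(381/584 + 13563) = 2257/(7921173/584) = 2257*(584/7921173) = 1318088/7921173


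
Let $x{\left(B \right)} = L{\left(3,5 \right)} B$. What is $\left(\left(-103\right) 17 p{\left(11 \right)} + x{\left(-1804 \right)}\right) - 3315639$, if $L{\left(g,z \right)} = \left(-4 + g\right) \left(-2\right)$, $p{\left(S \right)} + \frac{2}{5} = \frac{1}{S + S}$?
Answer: $- \frac{365048881}{110} \approx -3.3186 \cdot 10^{6}$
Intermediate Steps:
$p{\left(S \right)} = - \frac{2}{5} + \frac{1}{2 S}$ ($p{\left(S \right)} = - \frac{2}{5} + \frac{1}{S + S} = - \frac{2}{5} + \frac{1}{2 S}$)
$L{\left(g,z \right)} = 8 - 2 g$
$x{\left(B \right)} = 2 B$ ($x{\left(B \right)} = \left(8 - 6\right) B = 2 B$)
$\left(\left(-103\right) 17 p{\left(11 \right)} + x{\left(-1804 \right)}\right) - 3315639 = \left(\left(-103\right) 17 \frac{5 - 44}{10 \cdot 11} + 2 \left(-1804\right)\right) - 3315639 = \left(- 1751 \cdot \frac{1}{10} \cdot \frac{1}{11} \left(5 - 44\right) - 3608\right) - 3315639 = \left(- 1751 \cdot \frac{1}{10} \cdot \frac{1}{11} \left(-39\right) - 3608\right) - 3315639 = \left(\left(-1751\right) \left(- \frac{39}{110}\right) - 3608\right) - 3315639 = \left(\frac{68289}{110} - 3608\right) - 3315639 = - \frac{328591}{110} - 3315639 = - \frac{365048881}{110}$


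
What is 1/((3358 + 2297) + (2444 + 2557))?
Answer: 1/10656 ≈ 9.3844e-5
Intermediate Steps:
1/((3358 + 2297) + (2444 + 2557)) = 1/(5655 + 5001) = 1/10656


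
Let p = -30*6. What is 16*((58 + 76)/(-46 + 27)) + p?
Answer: -5564/19 ≈ -292.84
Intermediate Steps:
p = -180
16*((58 + 76)/(-46 + 27)) + p = 16*((58 + 76)/(-46 + 27)) - 180 = 16*(134/(-19)) - 180 = 16*(134*(-1/19)) - 180 = 16*(-134/19) - 180 = -2144/19 - 180 = -5564/19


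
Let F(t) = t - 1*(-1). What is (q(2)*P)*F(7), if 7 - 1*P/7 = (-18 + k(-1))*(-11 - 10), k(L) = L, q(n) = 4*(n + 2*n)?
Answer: -526848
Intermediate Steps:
F(t) = 1 + t (F(t) = t + 1 = 1 + t)
q(n) = 12*n (q(n) = 4*(3*n) = 12*n)
P = -2744 (P = 49 - 7*(-18 - 1)*(-11 - 10) = 49 - (-133)*(-21) = 49 - 7*399 = 49 - 2793 = -2744)
(q(2)*P)*F(7) = ((12*2)*(-2744))*(1 + 7) = (24*(-2744))*8 = -65856*8 = -526848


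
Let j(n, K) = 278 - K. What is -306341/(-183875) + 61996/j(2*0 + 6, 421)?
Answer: -1032337067/2390375 ≈ -431.87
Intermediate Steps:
-306341/(-183875) + 61996/j(2*0 + 6, 421) = -306341/(-183875) + 61996/(278 - 1*421) = -306341*(-1/183875) + 61996/(278 - 421) = 306341/183875 + 61996/(-143) = 306341/183875 + 61996*(-1/143) = 306341/183875 - 5636/13 = -1032337067/2390375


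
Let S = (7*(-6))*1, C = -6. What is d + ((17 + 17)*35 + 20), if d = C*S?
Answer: 1462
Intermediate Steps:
S = -42 (S = -42*1 = -42)
d = 252 (d = -6*(-42) = 252)
d + ((17 + 17)*35 + 20) = 252 + ((17 + 17)*35 + 20) = 252 + (34*35 + 20) = 252 + (1190 + 20) = 252 + 1210 = 1462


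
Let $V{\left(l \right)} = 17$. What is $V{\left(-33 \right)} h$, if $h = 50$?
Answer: $850$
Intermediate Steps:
$V{\left(-33 \right)} h = 17 \cdot 50 = 850$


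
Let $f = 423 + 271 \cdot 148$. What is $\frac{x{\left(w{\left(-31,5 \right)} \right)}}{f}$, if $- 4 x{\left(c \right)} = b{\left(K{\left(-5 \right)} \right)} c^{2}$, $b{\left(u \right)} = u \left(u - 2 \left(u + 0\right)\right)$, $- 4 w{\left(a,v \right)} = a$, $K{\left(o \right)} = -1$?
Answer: $\frac{961}{2593984} \approx 0.00037047$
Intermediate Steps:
$w{\left(a,v \right)} = - \frac{a}{4}$
$b{\left(u \right)} = - u^{2}$ ($b{\left(u \right)} = u \left(u - 2 u\right) = u \left(- u\right) = - u^{2}$)
$f = 40531$ ($f = 423 + 40108 = 40531$)
$x{\left(c \right)} = \frac{c^{2}}{4}$ ($x{\left(c \right)} = - \frac{- \left(-1\right)^{2} c^{2}}{4} = - \frac{\left(-1\right) 1 c^{2}}{4} = - \frac{\left(-1\right) c^{2}}{4} = \frac{c^{2}}{4}$)
$\frac{x{\left(w{\left(-31,5 \right)} \right)}}{f} = \frac{\frac{1}{4} \left(\left(- \frac{1}{4}\right) \left(-31\right)\right)^{2}}{40531} = \frac{\left(\frac{31}{4}\right)^{2}}{4} \cdot \frac{1}{40531} = \frac{1}{4} \cdot \frac{961}{16} \cdot \frac{1}{40531} = \frac{961}{64} \cdot \frac{1}{40531} = \frac{961}{2593984}$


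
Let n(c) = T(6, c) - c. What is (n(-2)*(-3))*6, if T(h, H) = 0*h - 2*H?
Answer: -108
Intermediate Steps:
T(h, H) = -2*H (T(h, H) = 0 - 2*H = -2*H)
n(c) = -3*c (n(c) = -2*c - c = -3*c)
(n(-2)*(-3))*6 = (-3*(-2)*(-3))*6 = (6*(-3))*6 = -18*6 = -108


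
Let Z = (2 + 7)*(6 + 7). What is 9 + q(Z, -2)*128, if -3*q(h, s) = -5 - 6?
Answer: 1435/3 ≈ 478.33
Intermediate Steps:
Z = 117 (Z = 9*13 = 117)
q(h, s) = 11/3 (q(h, s) = -(-5 - 6)/3 = -⅓*(-11) = 11/3)
9 + q(Z, -2)*128 = 9 + (11/3)*128 = 9 + 1408/3 = 1435/3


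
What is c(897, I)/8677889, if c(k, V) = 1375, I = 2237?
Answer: 125/788899 ≈ 0.00015845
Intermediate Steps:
c(897, I)/8677889 = 1375/8677889 = 1375*(1/8677889) = 125/788899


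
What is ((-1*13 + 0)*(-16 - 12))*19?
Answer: 6916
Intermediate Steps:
((-1*13 + 0)*(-16 - 12))*19 = ((-13 + 0)*(-28))*19 = -13*(-28)*19 = 364*19 = 6916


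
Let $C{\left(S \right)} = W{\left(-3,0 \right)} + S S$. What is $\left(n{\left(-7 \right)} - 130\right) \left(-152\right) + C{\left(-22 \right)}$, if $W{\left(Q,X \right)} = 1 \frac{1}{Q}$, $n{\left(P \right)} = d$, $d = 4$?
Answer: $\frac{58907}{3} \approx 19636.0$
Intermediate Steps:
$n{\left(P \right)} = 4$
$W{\left(Q,X \right)} = \frac{1}{Q}$
$C{\left(S \right)} = - \frac{1}{3} + S^{2}$ ($C{\left(S \right)} = \frac{1}{-3} + S S = - \frac{1}{3} + S^{2}$)
$\left(n{\left(-7 \right)} - 130\right) \left(-152\right) + C{\left(-22 \right)} = \left(4 - 130\right) \left(-152\right) - \left(\frac{1}{3} - \left(-22\right)^{2}\right) = \left(4 - 130\right) \left(-152\right) + \left(- \frac{1}{3} + 484\right) = \left(-126\right) \left(-152\right) + \frac{1451}{3} = 19152 + \frac{1451}{3} = \frac{58907}{3}$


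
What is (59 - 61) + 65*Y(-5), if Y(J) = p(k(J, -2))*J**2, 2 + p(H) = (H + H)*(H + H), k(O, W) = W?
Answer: 22748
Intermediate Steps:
p(H) = -2 + 4*H**2 (p(H) = -2 + (H + H)*(H + H) = -2 + (2*H)*(2*H) = -2 + 4*H**2)
Y(J) = 14*J**2 (Y(J) = (-2 + 4*(-2)**2)*J**2 = (-2 + 4*4)*J**2 = (-2 + 16)*J**2 = 14*J**2)
(59 - 61) + 65*Y(-5) = (59 - 61) + 65*(14*(-5)**2) = -2 + 65*(14*25) = -2 + 65*350 = -2 + 22750 = 22748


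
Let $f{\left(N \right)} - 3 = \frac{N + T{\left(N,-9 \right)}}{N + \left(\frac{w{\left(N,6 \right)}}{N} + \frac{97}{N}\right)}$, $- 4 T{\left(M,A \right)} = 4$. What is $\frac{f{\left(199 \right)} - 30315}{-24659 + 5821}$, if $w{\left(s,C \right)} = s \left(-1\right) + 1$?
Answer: $\frac{598642299}{372050500} \approx 1.609$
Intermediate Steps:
$w{\left(s,C \right)} = 1 - s$ ($w{\left(s,C \right)} = - s + 1 = 1 - s$)
$T{\left(M,A \right)} = -1$ ($T{\left(M,A \right)} = \left(- \frac{1}{4}\right) 4 = -1$)
$f{\left(N \right)} = 3 + \frac{-1 + N}{N + \frac{97}{N} + \frac{1 - N}{N}}$ ($f{\left(N \right)} = 3 + \frac{N - 1}{N + \left(\frac{1 - N}{N} + \frac{97}{N}\right)} = 3 + \frac{-1 + N}{N + \left(\frac{1 - N}{N} + \frac{97}{N}\right)} = 3 + \frac{-1 + N}{N + \left(\frac{97}{N} + \frac{1 - N}{N}\right)} = 3 + \frac{-1 + N}{N + \frac{97}{N} + \frac{1 - N}{N}}$)
$\frac{f{\left(199 \right)} - 30315}{-24659 + 5821} = \frac{\frac{2 \left(147 - 398 + 2 \cdot 199^{2}\right)}{98 + 199^{2} - 199} - 30315}{-24659 + 5821} = \frac{\frac{2 \left(147 - 398 + 2 \cdot 39601\right)}{98 + 39601 - 199} - 30315}{-18838} = \left(\frac{2 \left(147 - 398 + 79202\right)}{39500} - 30315\right) \left(- \frac{1}{18838}\right) = \left(2 \cdot \frac{1}{39500} \cdot 78951 - 30315\right) \left(- \frac{1}{18838}\right) = \left(\frac{78951}{19750} - 30315\right) \left(- \frac{1}{18838}\right) = \left(- \frac{598642299}{19750}\right) \left(- \frac{1}{18838}\right) = \frac{598642299}{372050500}$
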